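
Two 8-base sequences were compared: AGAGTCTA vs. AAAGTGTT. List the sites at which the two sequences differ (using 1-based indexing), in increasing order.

Differences at site 2 (G→A), site 6 (C→G), site 8 (A→T).

2, 6, 8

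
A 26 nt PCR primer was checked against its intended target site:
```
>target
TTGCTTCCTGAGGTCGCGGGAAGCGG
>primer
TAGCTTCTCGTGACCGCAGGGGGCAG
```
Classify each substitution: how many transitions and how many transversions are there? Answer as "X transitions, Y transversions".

Transitions (purine↔purine or pyrimidine↔pyrimidine): 8 C→T, 9 T→C, 13 G→A, 14 T→C, 18 G→A, 21 A→G, 22 A→G, 25 G→A.
Transversions (purine↔pyrimidine): 2 T→A, 11 A→T.

8 transitions, 2 transversions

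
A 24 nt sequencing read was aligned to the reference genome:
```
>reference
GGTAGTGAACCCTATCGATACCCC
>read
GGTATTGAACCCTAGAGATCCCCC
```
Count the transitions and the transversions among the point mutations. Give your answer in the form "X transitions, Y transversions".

Mismatches (1-based):
site 5: G→T (purine→pyrimidine, transversion)
site 15: T→G (pyrimidine→purine, transversion)
site 16: C→A (pyrimidine→purine, transversion)
site 20: A→C (purine→pyrimidine, transversion)

0 transitions, 4 transversions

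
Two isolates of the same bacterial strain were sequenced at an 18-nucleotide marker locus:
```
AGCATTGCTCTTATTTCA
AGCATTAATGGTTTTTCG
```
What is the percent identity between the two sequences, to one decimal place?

66.7%

Mismatches at positions 7, 8, 10, 11, 13, 18 (1-based): 6 of 18.
Identical positions: 12/18 = 66.67% → 66.7%.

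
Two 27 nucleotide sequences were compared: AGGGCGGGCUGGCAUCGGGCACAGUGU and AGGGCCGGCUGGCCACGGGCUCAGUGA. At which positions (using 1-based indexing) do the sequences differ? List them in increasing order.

6, 14, 15, 21, 27

Differences at position 6 (G→C), position 14 (A→C), position 15 (U→A), position 21 (A→U), position 27 (U→A).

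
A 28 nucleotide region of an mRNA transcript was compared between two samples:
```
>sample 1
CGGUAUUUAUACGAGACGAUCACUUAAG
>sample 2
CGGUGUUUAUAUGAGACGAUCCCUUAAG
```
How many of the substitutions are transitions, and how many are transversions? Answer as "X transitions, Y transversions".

2 transitions, 1 transversion

Mismatches (1-based):
position 5: A→G (purine→purine, transition)
position 12: C→U (pyrimidine→pyrimidine, transition)
position 22: A→C (purine→pyrimidine, transversion)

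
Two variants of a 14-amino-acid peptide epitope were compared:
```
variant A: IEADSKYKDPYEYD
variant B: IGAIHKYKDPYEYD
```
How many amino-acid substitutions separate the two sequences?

3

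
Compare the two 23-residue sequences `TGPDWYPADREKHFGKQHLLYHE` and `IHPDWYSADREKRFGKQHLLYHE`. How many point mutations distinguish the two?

The sequences differ at positions 1, 2, 7, 13 (1-based) — 4 in total.

4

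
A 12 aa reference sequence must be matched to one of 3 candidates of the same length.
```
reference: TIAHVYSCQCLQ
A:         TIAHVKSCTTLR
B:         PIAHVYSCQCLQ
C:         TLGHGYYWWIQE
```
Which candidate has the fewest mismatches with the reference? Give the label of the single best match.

Hamming distances to reference — A: 4; B: 1; C: 9.
Smallest is B with 1 mismatch.

B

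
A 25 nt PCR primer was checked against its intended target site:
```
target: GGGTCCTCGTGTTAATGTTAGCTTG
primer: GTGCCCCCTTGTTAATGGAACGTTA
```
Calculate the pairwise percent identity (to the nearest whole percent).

64%

9 positions differ (2, 4, 7, 9, 18, 19, 21, 22, 25), so 16 of 25 match: 16/25 = 64%.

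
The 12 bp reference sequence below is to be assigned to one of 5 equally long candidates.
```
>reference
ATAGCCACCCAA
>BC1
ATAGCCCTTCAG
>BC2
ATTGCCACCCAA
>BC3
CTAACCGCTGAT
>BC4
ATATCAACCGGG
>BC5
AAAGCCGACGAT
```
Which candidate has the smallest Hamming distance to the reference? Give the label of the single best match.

BC2

Hamming distances to reference — BC1: 4; BC2: 1; BC3: 6; BC4: 5; BC5: 5.
Smallest is BC2 with 1 mismatch.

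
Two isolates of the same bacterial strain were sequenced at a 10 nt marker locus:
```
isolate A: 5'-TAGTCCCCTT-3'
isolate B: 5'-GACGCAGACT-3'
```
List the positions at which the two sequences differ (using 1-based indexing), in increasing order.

Differences at position 1 (T→G), position 3 (G→C), position 4 (T→G), position 6 (C→A), position 7 (C→G), position 8 (C→A), position 9 (T→C).

1, 3, 4, 6, 7, 8, 9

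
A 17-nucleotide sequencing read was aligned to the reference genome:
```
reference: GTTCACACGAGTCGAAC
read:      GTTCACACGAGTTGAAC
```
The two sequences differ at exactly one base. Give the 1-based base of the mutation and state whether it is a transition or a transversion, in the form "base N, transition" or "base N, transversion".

Base 13 changes C→T. C is a pyrimidine and T is a pyrimidine, so this is a transition.

base 13, transition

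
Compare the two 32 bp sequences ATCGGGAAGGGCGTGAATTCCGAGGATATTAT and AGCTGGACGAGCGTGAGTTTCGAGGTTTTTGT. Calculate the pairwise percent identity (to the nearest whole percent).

9 positions differ (2, 4, 8, 10, 17, 20, 26, 28, 31), so 23 of 32 match: 23/32 = 71.88%.

72%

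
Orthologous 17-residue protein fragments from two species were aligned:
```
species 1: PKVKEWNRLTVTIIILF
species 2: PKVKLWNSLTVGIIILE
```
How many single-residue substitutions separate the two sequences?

4

Mismatches (1-based): position 5: E→L; position 8: R→S; position 12: T→G; position 17: F→E.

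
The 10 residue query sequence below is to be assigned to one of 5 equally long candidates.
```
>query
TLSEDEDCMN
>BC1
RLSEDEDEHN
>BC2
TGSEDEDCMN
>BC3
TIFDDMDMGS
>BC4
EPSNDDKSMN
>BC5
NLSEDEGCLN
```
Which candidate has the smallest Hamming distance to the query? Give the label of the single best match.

BC1 differs at 3 positions; BC2 differs at 1 position; BC3 differs at 7 positions; BC4 differs at 6 positions; BC5 differs at 3 positions. The closest is BC2.

BC2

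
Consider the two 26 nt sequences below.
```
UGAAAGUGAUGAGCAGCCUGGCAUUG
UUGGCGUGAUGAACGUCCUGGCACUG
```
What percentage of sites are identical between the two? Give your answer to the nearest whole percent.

69%

Mismatches at positions 2, 3, 4, 5, 13, 15, 16, 24 (1-based): 8 of 26.
Identical positions: 18/26 = 69.23% → 69%.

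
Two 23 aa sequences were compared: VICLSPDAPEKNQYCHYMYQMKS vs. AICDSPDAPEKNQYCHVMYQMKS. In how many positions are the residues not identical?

Comparing position by position, 3 positions differ: 1 (V/A), 4 (L/D), 17 (Y/V).

3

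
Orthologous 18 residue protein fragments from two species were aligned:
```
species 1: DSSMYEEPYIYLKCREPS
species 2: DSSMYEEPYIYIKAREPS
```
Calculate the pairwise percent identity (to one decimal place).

88.9%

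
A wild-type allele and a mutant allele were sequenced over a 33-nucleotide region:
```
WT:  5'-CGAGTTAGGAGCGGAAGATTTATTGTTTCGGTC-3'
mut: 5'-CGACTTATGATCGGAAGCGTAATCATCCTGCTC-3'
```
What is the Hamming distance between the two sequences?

12

The sequences differ at sites 4, 8, 11, 18, 19, 21, 24, 25, 27, 28, 29, 31 (1-based) — 12 in total.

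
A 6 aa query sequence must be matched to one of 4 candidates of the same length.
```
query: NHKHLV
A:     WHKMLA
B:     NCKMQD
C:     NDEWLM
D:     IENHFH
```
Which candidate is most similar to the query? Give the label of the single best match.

A

Hamming distances to query — A: 3; B: 4; C: 4; D: 5.
Smallest is A with 3 mismatches.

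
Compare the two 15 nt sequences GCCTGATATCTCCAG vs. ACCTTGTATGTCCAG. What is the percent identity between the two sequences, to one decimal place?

73.3%

4 positions differ (1, 5, 6, 10), so 11 of 15 match: 11/15 = 73.33%.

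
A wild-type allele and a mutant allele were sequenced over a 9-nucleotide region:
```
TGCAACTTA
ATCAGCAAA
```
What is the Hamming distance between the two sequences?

5

The sequences differ at positions 1, 2, 5, 7, 8 (1-based) — 5 in total.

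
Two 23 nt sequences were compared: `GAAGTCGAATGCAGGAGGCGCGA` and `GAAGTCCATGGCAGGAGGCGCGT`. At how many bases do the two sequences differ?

Comparing position by position, 4 bases differ: 7 (G/C), 9 (A/T), 10 (T/G), 23 (A/T).

4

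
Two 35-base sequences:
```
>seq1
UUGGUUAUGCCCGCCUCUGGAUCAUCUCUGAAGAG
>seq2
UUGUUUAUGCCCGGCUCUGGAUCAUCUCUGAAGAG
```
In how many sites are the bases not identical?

2

Comparing position by position, 2 sites differ: 4 (G/U), 14 (C/G).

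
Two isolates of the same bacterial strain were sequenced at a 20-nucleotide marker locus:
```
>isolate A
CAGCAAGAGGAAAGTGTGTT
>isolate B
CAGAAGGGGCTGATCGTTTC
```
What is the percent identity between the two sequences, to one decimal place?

50.0%

Mismatches at positions 4, 6, 8, 10, 11, 12, 14, 15, 18, 20 (1-based): 10 of 20.
Identical positions: 10/20 = 50% → 50.0%.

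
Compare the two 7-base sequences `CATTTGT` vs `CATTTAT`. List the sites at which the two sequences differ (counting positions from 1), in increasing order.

6

Scanning 1-based: 6: G/A.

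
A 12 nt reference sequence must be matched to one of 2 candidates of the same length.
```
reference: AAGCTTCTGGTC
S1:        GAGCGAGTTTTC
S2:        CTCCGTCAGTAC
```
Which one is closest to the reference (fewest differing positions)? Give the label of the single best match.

Hamming distances to reference — S1: 6; S2: 7.
Smallest is S1 with 6 mismatches.

S1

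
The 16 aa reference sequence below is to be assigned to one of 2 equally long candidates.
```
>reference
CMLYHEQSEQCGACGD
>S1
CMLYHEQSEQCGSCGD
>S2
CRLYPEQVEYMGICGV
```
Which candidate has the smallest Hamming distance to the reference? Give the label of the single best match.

S1

S1 differs at 1 position; S2 differs at 7 positions. The closest is S1.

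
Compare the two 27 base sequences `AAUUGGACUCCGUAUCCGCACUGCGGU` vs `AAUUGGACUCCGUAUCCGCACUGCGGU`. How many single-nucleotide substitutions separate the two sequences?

0

The two sequences are identical at every position.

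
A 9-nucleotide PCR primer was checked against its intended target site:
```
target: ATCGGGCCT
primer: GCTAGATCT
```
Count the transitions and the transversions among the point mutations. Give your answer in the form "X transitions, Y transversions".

Mismatches (1-based):
site 1: A→G (purine→purine, transition)
site 2: T→C (pyrimidine→pyrimidine, transition)
site 3: C→T (pyrimidine→pyrimidine, transition)
site 4: G→A (purine→purine, transition)
site 6: G→A (purine→purine, transition)
site 7: C→T (pyrimidine→pyrimidine, transition)

6 transitions, 0 transversions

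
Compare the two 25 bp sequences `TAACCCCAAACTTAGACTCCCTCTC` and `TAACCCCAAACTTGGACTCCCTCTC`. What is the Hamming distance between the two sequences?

1

Mismatches (1-based): base 14: A→G.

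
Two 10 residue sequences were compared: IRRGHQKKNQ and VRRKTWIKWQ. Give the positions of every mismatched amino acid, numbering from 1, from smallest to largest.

1, 4, 5, 6, 7, 9

Scanning 1-based: 1: I/V; 4: G/K; 5: H/T; 6: Q/W; 7: K/I; 9: N/W.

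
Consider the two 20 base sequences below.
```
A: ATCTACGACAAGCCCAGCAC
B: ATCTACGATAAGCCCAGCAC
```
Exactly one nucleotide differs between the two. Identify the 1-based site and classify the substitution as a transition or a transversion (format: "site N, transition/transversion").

Site 9 changes C→T. C is a pyrimidine and T is a pyrimidine, so this is a transition.

site 9, transition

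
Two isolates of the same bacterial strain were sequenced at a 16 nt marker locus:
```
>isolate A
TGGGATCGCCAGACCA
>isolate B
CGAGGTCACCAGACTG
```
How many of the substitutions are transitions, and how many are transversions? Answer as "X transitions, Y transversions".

6 transitions, 0 transversions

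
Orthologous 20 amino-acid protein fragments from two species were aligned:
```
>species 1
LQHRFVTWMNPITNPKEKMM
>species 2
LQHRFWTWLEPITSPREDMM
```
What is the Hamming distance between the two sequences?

Comparing position by position, 6 positions differ: 6 (V/W), 9 (M/L), 10 (N/E), 14 (N/S), 16 (K/R), 18 (K/D).

6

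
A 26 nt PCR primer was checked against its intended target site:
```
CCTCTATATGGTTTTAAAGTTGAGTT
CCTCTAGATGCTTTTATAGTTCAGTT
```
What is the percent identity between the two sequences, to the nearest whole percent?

85%

Mismatches at positions 7, 11, 17, 22 (1-based): 4 of 26.
Identical positions: 22/26 = 84.62% → 85%.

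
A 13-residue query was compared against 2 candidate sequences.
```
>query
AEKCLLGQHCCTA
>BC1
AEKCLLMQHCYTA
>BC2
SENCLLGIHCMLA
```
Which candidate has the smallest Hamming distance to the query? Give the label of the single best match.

BC1

Hamming distances to query — BC1: 2; BC2: 5.
Smallest is BC1 with 2 mismatches.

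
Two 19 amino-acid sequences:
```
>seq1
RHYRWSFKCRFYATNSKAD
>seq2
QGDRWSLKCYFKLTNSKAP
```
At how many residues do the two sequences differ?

8

The sequences differ at residues 1, 2, 3, 7, 10, 12, 13, 19 (1-based) — 8 in total.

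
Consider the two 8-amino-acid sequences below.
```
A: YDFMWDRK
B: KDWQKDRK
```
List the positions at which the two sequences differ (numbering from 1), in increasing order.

Scanning 1-based: 1: Y/K; 3: F/W; 4: M/Q; 5: W/K.

1, 3, 4, 5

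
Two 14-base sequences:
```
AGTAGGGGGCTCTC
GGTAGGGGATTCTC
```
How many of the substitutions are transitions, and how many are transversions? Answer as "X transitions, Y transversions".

Mismatches (1-based):
site 1: A→G (purine→purine, transition)
site 9: G→A (purine→purine, transition)
site 10: C→T (pyrimidine→pyrimidine, transition)

3 transitions, 0 transversions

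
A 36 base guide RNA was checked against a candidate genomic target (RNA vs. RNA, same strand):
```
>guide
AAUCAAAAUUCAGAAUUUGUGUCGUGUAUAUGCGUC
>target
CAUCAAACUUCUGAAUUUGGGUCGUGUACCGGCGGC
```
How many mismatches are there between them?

The sequences differ at sites 1, 8, 12, 20, 29, 30, 31, 35 (1-based) — 8 in total.

8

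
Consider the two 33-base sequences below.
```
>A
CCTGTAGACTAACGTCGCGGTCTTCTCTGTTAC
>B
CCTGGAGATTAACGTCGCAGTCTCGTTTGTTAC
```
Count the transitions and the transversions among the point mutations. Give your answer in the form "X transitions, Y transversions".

Transitions (purine↔purine or pyrimidine↔pyrimidine): 9 C→T, 19 G→A, 24 T→C, 27 C→T.
Transversions (purine↔pyrimidine): 5 T→G, 25 C→G.

4 transitions, 2 transversions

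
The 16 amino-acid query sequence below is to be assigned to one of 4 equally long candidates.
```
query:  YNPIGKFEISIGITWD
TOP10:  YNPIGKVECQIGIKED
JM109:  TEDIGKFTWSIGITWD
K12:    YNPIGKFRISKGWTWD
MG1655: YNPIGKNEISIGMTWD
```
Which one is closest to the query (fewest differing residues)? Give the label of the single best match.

Hamming distances to query — TOP10: 5; JM109: 5; K12: 3; MG1655: 2.
Smallest is MG1655 with 2 mismatches.

MG1655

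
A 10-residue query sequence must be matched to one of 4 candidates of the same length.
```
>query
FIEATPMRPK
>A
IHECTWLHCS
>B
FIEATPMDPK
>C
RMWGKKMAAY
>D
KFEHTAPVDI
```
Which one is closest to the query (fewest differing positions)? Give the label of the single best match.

B

A differs at 8 positions; B differs at 1 position; C differs at 9 positions; D differs at 8 positions. The closest is B.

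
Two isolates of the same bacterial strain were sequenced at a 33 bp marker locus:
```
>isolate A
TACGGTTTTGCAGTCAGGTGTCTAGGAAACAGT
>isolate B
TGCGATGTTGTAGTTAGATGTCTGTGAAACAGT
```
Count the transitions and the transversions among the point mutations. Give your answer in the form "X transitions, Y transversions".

Mismatches (1-based):
site 2: A→G (purine→purine, transition)
site 5: G→A (purine→purine, transition)
site 7: T→G (pyrimidine→purine, transversion)
site 11: C→T (pyrimidine→pyrimidine, transition)
site 15: C→T (pyrimidine→pyrimidine, transition)
site 18: G→A (purine→purine, transition)
site 24: A→G (purine→purine, transition)
site 25: G→T (purine→pyrimidine, transversion)

6 transitions, 2 transversions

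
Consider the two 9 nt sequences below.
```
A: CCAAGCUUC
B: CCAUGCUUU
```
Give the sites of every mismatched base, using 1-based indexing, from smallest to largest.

Differences at site 4 (A→U), site 9 (C→U).

4, 9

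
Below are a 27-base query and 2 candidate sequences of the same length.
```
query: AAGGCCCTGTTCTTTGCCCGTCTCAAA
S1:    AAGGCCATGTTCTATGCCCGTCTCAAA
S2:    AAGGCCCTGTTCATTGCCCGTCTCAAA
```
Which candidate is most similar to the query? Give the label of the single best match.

S1 differs at 2 bases; S2 differs at 1 base. The closest is S2.

S2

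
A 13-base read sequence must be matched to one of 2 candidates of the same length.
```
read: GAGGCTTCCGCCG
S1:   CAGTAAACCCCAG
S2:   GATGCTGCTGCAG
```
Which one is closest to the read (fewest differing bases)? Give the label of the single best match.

S2

S1 differs at 7 bases; S2 differs at 4 bases. The closest is S2.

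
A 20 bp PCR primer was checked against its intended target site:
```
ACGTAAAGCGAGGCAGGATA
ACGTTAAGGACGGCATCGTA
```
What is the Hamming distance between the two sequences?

7

Comparing position by position, 7 bases differ: 5 (A/T), 9 (C/G), 10 (G/A), 11 (A/C), 16 (G/T), 17 (G/C), 18 (A/G).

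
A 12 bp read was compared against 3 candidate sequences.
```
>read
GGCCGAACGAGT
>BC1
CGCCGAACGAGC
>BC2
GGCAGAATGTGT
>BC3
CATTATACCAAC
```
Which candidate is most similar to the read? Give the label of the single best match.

BC1 differs at 2 positions; BC2 differs at 3 positions; BC3 differs at 9 positions. The closest is BC1.

BC1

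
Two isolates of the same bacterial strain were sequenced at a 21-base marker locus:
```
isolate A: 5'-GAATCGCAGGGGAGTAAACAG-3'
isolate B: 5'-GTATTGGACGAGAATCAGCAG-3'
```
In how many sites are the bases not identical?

8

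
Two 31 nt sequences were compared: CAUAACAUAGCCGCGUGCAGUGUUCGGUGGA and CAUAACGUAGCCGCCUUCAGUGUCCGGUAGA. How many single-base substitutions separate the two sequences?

5

Comparing position by position, 5 positions differ: 7 (A/G), 15 (G/C), 17 (G/U), 24 (U/C), 29 (G/A).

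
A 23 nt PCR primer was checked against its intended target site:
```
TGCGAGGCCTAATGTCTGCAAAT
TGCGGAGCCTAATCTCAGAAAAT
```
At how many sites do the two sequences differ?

Comparing position by position, 5 sites differ: 5 (A/G), 6 (G/A), 14 (G/C), 17 (T/A), 19 (C/A).

5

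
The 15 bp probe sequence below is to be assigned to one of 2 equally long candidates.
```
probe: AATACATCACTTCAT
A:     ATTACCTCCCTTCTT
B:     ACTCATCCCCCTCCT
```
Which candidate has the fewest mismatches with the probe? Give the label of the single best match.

A

A differs at 4 positions; B differs at 8 positions. The closest is A.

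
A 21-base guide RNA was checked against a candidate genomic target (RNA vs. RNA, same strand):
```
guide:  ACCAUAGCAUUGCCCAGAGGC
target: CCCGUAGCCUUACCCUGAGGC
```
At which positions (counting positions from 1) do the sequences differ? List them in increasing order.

1, 4, 9, 12, 16

Differences at position 1 (A→C), position 4 (A→G), position 9 (A→C), position 12 (G→A), position 16 (A→U).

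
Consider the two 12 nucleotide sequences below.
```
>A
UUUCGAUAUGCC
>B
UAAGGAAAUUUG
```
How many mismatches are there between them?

7

Mismatches (1-based): position 2: U→A; position 3: U→A; position 4: C→G; position 7: U→A; position 10: G→U; position 11: C→U; position 12: C→G.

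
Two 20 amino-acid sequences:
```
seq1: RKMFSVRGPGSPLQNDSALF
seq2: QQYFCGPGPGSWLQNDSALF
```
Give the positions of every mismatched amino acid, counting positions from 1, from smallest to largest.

Differences at position 1 (R→Q), position 2 (K→Q), position 3 (M→Y), position 5 (S→C), position 6 (V→G), position 7 (R→P), position 12 (P→W).

1, 2, 3, 5, 6, 7, 12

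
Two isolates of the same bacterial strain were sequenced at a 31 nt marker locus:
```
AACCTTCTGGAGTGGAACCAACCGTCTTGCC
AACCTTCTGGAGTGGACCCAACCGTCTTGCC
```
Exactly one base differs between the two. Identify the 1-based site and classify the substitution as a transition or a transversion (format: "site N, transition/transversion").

site 17, transversion

Site 17 changes A→C. A is a purine and C is a pyrimidine, so this is a transversion.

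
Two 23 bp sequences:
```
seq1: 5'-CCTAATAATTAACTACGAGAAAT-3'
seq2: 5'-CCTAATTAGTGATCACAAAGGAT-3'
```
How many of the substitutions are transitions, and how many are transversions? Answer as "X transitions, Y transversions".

7 transitions, 2 transversions

Transitions (purine↔purine or pyrimidine↔pyrimidine): 11 A→G, 13 C→T, 14 T→C, 17 G→A, 19 G→A, 20 A→G, 21 A→G.
Transversions (purine↔pyrimidine): 7 A→T, 9 T→G.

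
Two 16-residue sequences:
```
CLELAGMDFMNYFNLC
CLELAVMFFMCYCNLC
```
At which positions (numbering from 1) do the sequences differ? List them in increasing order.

6, 8, 11, 13

Scanning 1-based: 6: G/V; 8: D/F; 11: N/C; 13: F/C.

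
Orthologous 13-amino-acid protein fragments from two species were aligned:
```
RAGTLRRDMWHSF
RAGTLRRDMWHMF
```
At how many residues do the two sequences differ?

The sequences differ at residues 12 (1-based) — 1 in total.

1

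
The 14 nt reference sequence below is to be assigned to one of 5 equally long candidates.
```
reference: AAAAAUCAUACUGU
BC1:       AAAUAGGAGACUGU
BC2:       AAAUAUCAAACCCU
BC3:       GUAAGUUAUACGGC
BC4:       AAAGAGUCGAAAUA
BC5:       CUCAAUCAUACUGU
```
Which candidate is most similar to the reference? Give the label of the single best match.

BC5

Hamming distances to reference — BC1: 4; BC2: 4; BC3: 6; BC4: 9; BC5: 3.
Smallest is BC5 with 3 mismatches.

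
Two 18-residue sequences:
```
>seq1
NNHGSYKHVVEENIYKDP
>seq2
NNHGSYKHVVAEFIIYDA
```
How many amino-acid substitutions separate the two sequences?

Mismatches (1-based): position 11: E→A; position 13: N→F; position 15: Y→I; position 16: K→Y; position 18: P→A.

5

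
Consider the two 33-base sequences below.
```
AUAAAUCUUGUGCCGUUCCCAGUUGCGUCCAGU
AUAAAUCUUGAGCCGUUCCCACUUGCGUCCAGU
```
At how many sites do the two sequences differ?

2

Comparing position by position, 2 sites differ: 11 (U/A), 22 (G/C).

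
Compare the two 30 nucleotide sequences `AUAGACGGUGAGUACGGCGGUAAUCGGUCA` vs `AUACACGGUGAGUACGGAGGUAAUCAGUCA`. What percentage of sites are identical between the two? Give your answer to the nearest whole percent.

3 positions differ (4, 18, 26), so 27 of 30 match: 27/30 = 90%.

90%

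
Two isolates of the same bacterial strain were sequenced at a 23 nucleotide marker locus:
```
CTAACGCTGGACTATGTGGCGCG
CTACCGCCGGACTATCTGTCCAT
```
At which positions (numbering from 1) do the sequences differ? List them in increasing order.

4, 8, 16, 19, 21, 22, 23

Differences at position 4 (A→C), position 8 (T→C), position 16 (G→C), position 19 (G→T), position 21 (G→C), position 22 (C→A), position 23 (G→T).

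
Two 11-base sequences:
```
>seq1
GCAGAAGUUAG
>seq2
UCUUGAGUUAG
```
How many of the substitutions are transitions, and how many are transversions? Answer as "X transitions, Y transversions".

Transitions (purine↔purine or pyrimidine↔pyrimidine): 5 A→G.
Transversions (purine↔pyrimidine): 1 G→U, 3 A→U, 4 G→U.

1 transition, 3 transversions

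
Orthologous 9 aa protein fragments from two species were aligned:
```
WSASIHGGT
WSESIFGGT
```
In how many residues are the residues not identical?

The sequences differ at residues 3, 6 (1-based) — 2 in total.

2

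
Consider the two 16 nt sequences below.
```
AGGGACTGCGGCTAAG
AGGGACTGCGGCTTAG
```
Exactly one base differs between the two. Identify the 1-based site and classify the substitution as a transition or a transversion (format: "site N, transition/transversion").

The sequences differ only at site 14: A→T (purine→pyrimidine), a transversion.

site 14, transversion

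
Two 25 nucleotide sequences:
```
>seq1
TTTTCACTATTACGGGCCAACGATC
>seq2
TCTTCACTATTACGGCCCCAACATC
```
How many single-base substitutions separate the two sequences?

5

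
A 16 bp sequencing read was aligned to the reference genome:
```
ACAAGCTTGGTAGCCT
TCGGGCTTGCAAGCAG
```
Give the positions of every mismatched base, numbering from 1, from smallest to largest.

1, 3, 4, 10, 11, 15, 16

Scanning 1-based: 1: A/T; 3: A/G; 4: A/G; 10: G/C; 11: T/A; 15: C/A; 16: T/G.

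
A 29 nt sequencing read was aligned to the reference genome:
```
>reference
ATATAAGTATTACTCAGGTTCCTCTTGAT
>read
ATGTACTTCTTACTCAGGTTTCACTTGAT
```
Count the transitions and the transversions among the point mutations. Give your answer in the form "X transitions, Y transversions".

Transitions (purine↔purine or pyrimidine↔pyrimidine): 3 A→G, 21 C→T.
Transversions (purine↔pyrimidine): 6 A→C, 7 G→T, 9 A→C, 23 T→A.

2 transitions, 4 transversions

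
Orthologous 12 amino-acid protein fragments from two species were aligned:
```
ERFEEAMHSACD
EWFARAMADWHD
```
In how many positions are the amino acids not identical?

Comparing position by position, 7 positions differ: 2 (R/W), 4 (E/A), 5 (E/R), 8 (H/A), 9 (S/D), 10 (A/W), 11 (C/H).

7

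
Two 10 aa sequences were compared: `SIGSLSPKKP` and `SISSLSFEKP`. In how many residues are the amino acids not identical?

Comparing position by position, 3 residues differ: 3 (G/S), 7 (P/F), 8 (K/E).

3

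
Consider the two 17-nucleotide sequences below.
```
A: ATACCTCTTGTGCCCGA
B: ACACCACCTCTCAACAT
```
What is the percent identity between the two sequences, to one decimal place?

47.1%

Mismatches at positions 2, 6, 8, 10, 12, 13, 14, 16, 17 (1-based): 9 of 17.
Identical positions: 8/17 = 47.06% → 47.1%.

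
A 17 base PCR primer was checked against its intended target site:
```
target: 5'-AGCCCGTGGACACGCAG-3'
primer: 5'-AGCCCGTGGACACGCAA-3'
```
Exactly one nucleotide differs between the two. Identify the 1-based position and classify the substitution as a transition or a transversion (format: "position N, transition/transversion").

position 17, transition

The sequences differ only at position 17: G→A (purine→purine), a transition.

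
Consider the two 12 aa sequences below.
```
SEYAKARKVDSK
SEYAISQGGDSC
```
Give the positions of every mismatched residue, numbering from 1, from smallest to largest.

Differences at position 5 (K→I), position 6 (A→S), position 7 (R→Q), position 8 (K→G), position 9 (V→G), position 12 (K→C).

5, 6, 7, 8, 9, 12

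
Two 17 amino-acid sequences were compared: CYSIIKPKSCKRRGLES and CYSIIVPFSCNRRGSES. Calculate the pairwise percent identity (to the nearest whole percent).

Mismatches at positions 6, 8, 11, 15 (1-based): 4 of 17.
Identical positions: 13/17 = 76.47% → 76%.

76%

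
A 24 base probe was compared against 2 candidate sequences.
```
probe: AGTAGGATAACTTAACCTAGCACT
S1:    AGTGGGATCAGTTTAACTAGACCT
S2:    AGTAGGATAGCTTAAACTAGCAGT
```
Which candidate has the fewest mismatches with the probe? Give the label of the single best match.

Hamming distances to probe — S1: 7; S2: 3.
Smallest is S2 with 3 mismatches.

S2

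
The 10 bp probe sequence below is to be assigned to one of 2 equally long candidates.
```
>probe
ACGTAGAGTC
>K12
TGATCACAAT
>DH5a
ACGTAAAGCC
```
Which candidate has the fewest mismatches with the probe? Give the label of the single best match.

Hamming distances to probe — K12: 9; DH5a: 2.
Smallest is DH5a with 2 mismatches.

DH5a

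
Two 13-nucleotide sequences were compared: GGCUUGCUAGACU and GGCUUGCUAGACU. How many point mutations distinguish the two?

The two sequences are identical at every position.

0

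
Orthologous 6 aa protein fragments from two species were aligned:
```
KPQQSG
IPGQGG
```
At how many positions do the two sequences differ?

3

Comparing position by position, 3 positions differ: 1 (K/I), 3 (Q/G), 5 (S/G).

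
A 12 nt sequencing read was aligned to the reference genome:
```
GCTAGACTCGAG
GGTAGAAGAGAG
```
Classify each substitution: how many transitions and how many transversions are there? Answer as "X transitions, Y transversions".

Transitions (purine↔purine or pyrimidine↔pyrimidine): none.
Transversions (purine↔pyrimidine): 2 C→G, 7 C→A, 8 T→G, 9 C→A.

0 transitions, 4 transversions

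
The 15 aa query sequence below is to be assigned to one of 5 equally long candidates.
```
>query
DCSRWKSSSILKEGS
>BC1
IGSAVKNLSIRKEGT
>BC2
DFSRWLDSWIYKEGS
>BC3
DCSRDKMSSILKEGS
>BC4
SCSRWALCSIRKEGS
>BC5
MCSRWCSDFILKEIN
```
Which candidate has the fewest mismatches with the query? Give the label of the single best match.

Hamming distances to query — BC1: 8; BC2: 5; BC3: 2; BC4: 5; BC5: 6.
Smallest is BC3 with 2 mismatches.

BC3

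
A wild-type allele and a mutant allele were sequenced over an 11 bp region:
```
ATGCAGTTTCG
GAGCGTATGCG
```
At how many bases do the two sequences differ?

6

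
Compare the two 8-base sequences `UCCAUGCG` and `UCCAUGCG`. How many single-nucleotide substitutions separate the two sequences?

0

No positions differ; the sequences are identical.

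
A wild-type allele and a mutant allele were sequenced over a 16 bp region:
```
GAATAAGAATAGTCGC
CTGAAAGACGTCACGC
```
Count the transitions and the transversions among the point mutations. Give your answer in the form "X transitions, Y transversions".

1 transition, 8 transversions

Transitions (purine↔purine or pyrimidine↔pyrimidine): 3 A→G.
Transversions (purine↔pyrimidine): 1 G→C, 2 A→T, 4 T→A, 9 A→C, 10 T→G, 11 A→T, 12 G→C, 13 T→A.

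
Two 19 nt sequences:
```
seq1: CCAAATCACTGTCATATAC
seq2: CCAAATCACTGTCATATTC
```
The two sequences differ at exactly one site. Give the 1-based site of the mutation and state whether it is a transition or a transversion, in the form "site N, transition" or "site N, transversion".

Site 18 changes A→T. A is a purine and T is a pyrimidine, so this is a transversion.

site 18, transversion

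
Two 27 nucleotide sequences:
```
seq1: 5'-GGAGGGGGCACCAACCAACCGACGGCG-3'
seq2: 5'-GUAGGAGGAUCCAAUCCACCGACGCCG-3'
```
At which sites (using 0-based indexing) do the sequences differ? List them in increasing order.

1, 5, 8, 9, 14, 16, 24

Scanning 0-based: 1: G/U; 5: G/A; 8: C/A; 9: A/U; 14: C/U; 16: A/C; 24: G/C.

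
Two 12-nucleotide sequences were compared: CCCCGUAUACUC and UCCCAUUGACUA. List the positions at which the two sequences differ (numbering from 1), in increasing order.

1, 5, 7, 8, 12

Differences at position 1 (C→U), position 5 (G→A), position 7 (A→U), position 8 (U→G), position 12 (C→A).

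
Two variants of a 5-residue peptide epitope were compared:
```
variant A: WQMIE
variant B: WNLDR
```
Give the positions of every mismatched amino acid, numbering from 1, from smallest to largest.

2, 3, 4, 5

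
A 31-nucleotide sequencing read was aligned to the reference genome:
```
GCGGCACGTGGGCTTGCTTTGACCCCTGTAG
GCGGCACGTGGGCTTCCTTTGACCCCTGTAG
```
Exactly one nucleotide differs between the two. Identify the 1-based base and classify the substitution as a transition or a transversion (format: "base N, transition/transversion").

base 16, transversion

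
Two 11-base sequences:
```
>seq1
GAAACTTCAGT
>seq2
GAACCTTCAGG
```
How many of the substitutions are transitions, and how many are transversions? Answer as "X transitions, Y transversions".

0 transitions, 2 transversions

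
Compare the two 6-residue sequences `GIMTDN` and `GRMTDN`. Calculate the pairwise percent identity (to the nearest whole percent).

83%

1 position differs (2), so 5 of 6 match: 5/6 = 83.33%.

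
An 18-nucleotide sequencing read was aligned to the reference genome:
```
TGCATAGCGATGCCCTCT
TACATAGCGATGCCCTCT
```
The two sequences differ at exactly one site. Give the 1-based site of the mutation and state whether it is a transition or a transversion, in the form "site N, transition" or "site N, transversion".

Site 2 changes G→A. G is a purine and A is a purine, so this is a transition.

site 2, transition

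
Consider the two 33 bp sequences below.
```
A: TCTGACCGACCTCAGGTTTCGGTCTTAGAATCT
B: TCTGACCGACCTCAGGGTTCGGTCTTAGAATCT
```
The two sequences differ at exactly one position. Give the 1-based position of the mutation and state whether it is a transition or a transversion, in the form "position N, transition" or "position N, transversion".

Position 17 changes T→G. T is a pyrimidine and G is a purine, so this is a transversion.

position 17, transversion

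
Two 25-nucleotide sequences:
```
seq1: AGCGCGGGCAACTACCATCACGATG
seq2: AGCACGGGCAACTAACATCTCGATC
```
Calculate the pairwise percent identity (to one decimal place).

Mismatches at positions 4, 15, 20, 25 (1-based): 4 of 25.
Identical positions: 21/25 = 84% → 84.0%.

84.0%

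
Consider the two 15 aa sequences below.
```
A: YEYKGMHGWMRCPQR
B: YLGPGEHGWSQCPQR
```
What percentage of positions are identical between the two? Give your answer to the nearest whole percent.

60%

6 positions differ (2, 3, 4, 6, 10, 11), so 9 of 15 match: 9/15 = 60%.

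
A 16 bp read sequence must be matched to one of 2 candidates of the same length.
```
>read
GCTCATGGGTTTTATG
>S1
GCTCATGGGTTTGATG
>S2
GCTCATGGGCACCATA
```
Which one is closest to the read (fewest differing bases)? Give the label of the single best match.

Hamming distances to read — S1: 1; S2: 5.
Smallest is S1 with 1 mismatch.

S1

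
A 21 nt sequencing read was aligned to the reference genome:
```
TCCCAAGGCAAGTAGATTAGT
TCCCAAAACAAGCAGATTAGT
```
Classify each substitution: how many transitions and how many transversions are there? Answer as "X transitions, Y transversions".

3 transitions, 0 transversions

Transitions (purine↔purine or pyrimidine↔pyrimidine): 7 G→A, 8 G→A, 13 T→C.
Transversions (purine↔pyrimidine): none.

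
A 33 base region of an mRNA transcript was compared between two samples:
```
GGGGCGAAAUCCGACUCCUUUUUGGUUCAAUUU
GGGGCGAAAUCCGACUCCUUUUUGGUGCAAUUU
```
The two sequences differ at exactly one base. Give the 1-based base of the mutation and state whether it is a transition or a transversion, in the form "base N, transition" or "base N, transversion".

base 27, transversion

The sequences differ only at base 27: U→G (pyrimidine→purine), a transversion.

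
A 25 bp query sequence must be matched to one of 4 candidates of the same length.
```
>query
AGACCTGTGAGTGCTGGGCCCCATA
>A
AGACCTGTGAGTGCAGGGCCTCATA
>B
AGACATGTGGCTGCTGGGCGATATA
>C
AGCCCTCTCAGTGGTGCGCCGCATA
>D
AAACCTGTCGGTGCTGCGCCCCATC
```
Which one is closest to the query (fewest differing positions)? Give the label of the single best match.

A

A differs at 2 positions; B differs at 6 positions; C differs at 6 positions; D differs at 5 positions. The closest is A.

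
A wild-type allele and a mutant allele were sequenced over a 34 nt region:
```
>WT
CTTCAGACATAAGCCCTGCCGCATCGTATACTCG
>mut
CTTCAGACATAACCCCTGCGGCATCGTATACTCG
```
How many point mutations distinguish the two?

Mismatches (1-based): site 13: G→C; site 20: C→G.

2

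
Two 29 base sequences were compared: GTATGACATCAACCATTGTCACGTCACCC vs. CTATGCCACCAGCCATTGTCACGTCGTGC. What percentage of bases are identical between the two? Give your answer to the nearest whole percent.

7 positions differ (1, 6, 9, 12, 26, 27, 28), so 22 of 29 match: 22/29 = 75.86%.

76%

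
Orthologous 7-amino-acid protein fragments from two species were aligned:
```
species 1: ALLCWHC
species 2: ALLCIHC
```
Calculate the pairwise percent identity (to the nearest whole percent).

Mismatch at position 5 (1-based): 1 of 7.
Identical positions: 6/7 = 85.71% → 86%.

86%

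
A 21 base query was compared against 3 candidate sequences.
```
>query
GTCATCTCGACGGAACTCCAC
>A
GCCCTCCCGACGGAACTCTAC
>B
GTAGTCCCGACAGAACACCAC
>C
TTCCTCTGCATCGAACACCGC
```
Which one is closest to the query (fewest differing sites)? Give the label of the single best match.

A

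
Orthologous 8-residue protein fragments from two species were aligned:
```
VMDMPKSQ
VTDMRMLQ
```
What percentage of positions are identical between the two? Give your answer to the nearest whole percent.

Mismatches at positions 2, 5, 6, 7 (1-based): 4 of 8.
Identical positions: 4/8 = 50% → 50%.

50%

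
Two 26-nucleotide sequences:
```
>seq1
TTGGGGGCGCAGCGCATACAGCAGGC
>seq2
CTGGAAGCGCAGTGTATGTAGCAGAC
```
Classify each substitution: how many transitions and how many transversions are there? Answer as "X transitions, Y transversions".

8 transitions, 0 transversions

Mismatches (1-based):
base 1: T→C (pyrimidine→pyrimidine, transition)
base 5: G→A (purine→purine, transition)
base 6: G→A (purine→purine, transition)
base 13: C→T (pyrimidine→pyrimidine, transition)
base 15: C→T (pyrimidine→pyrimidine, transition)
base 18: A→G (purine→purine, transition)
base 19: C→T (pyrimidine→pyrimidine, transition)
base 25: G→A (purine→purine, transition)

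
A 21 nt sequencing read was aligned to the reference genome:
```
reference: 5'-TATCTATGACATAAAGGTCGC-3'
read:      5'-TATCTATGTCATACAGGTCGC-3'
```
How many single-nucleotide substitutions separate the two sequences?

2

The sequences differ at bases 9, 14 (1-based) — 2 in total.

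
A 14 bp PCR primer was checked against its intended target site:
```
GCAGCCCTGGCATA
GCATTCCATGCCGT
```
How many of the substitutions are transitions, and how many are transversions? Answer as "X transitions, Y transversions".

1 transition, 6 transversions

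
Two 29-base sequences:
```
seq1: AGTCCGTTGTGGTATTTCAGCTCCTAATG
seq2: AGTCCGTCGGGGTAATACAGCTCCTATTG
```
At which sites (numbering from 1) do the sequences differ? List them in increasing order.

Differences at site 8 (T→C), site 10 (T→G), site 15 (T→A), site 17 (T→A), site 27 (A→T).

8, 10, 15, 17, 27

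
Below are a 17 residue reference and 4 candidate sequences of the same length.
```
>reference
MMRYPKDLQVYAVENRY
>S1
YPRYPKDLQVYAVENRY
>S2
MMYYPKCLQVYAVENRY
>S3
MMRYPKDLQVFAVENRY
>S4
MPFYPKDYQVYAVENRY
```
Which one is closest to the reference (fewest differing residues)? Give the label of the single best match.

S3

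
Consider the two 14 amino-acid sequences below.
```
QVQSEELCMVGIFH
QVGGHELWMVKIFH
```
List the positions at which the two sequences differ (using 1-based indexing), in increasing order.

3, 4, 5, 8, 11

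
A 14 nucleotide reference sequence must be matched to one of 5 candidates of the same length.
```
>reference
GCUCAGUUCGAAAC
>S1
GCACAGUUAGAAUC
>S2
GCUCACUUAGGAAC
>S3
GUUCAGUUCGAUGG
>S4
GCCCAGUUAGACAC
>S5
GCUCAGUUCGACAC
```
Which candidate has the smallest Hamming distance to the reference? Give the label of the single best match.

Hamming distances to reference — S1: 3; S2: 3; S3: 4; S4: 3; S5: 1.
Smallest is S5 with 1 mismatch.

S5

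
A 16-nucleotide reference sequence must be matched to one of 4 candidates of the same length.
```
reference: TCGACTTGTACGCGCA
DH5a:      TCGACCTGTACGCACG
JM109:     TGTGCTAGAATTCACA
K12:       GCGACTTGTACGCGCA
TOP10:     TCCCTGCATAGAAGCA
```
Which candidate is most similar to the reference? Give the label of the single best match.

K12

Hamming distances to reference — DH5a: 3; JM109: 8; K12: 1; TOP10: 9.
Smallest is K12 with 1 mismatch.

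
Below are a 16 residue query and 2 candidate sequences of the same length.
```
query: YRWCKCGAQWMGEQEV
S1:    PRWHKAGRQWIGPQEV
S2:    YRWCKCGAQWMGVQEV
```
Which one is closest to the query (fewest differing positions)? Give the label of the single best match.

Hamming distances to query — S1: 6; S2: 1.
Smallest is S2 with 1 mismatch.

S2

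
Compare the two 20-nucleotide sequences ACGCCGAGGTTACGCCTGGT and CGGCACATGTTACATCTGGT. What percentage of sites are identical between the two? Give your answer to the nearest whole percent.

7 positions differ (1, 2, 5, 6, 8, 14, 15), so 13 of 20 match: 13/20 = 65%.

65%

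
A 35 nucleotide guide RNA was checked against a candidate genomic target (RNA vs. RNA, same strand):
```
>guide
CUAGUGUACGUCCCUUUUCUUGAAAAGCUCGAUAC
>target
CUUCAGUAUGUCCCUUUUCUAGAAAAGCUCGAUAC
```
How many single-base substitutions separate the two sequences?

The sequences differ at bases 3, 4, 5, 9, 21 (1-based) — 5 in total.

5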